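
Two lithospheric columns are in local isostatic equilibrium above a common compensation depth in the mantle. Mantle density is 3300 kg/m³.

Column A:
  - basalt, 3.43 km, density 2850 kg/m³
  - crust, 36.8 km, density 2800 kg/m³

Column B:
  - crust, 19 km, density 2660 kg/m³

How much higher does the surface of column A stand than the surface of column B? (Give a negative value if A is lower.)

2.36 km

For any compensation level in the mantle, the mantle terms cancel and isostasy reduces to e = (Σt_A − Σt_B) − (Σ(ρt)_A − Σ(ρt)_B) / ρ_m.
Σt_A = 40.23 km; Σt_B = 19 km; Σ(ρt)_A = 112815.5; Σ(ρt)_B = 50540 (in km·kg/m³).
e = (40.23 − 19) − (112815.5 − 50540) / 3300 = 2.36 km.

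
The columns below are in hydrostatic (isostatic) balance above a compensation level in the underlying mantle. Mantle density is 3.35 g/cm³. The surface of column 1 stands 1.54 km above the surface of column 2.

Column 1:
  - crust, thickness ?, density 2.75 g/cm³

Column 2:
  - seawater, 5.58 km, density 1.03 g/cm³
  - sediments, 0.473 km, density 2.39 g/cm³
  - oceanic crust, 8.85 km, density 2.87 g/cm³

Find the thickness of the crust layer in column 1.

Take the compensation level at the base of the deeper column (depth z_c below the surface of column 1) and equate Σ ρ_i t_i down to z_c; mantle fills any gap and the z_c terms cancel.
Column 1: x×2.75 + (z_c − 0 − x)×3.35
Column 2: 1.54×0 + 5.58×1.03 + 0.473×2.39 + 8.85×2.87 + (z_c − 1.54 − 14.903)×3.35
The z_c×3.35 term appears on both sides and cancels. Collect the known terms of each column as K = Σ(ρt)_known − 3.35 × (depth of known layers): K_1 = 0 − 3.35×0 = 0; K_2 = 32.27737 − 3.35×(1.54 + 14.903) = −22.80668.
Balance: K_1 − x×(3.35 − 2.75) = K_2, so x = (K_1 − K_2)/(3.35 − 2.75) = 22.8067/0.6 = 38 km.

38 km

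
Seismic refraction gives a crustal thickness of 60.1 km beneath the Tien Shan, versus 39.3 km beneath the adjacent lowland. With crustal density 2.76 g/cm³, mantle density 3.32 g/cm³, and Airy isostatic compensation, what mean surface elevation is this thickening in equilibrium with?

3.51 km

Excess crust Δ = 60.1 km − 39.3 km = 20.8 km, split between elevation h and root r with h + r = Δ.
Airy balance ρ_c h = (ρ_m − ρ_c) r gives r = h ρ_c/(ρ_m − ρ_c), so h (1 + ρ_c/(ρ_m − ρ_c)) = Δ, i.e. h = Δ (ρ_m − ρ_c)/ρ_m.
h = 20.8 km × 0.56/3.32 = 3.51 km.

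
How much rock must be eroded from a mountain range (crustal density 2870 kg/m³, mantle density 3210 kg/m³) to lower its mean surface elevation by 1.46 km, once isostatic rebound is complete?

13.8 km

Net drop Δ = e − u = e − e ρ_c/ρ_m = e (ρ_m − ρ_c)/ρ_m.
e = Δ ρ_m/(ρ_m − ρ_c) = 1.46 km × 3210/340 = 13.8 km.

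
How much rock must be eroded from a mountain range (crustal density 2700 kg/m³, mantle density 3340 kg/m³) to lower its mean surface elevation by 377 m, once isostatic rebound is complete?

Net drop Δ = e − u = e − e ρ_c/ρ_m = e (ρ_m − ρ_c)/ρ_m.
e = Δ ρ_m/(ρ_m − ρ_c) = 377 m × 3340/640 = 1970 m.

1970 m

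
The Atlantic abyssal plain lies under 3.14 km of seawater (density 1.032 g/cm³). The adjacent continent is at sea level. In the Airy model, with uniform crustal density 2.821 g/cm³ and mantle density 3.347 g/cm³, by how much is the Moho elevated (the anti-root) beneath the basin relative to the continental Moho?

10.7 km

For local isostatic compensation: replacing crust with seawater at the top is compensated by replacing crust with mantle at the base: d (ρ_c − ρ_w) = a (ρ_m − ρ_c).
a = d (ρ_c − ρ_w)/(ρ_m − ρ_c) = 3.14 km × 1.789/0.526 = 10.7 km.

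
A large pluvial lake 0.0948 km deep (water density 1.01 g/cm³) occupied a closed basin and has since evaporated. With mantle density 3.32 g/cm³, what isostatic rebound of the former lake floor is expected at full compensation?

u = d ρ_w/ρ_m = 0.0948 km × 1.01/3.32 = 0.0288 km.

0.0288 km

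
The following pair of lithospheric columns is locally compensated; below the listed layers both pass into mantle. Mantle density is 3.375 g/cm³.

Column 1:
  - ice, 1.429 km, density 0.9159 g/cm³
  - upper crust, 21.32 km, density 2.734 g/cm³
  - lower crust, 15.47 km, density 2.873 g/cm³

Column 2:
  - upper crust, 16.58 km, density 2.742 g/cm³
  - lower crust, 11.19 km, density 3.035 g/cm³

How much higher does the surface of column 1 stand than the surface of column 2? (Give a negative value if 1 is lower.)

3.15 km

For any compensation level in the mantle, the mantle terms cancel and isostasy reduces to e = (Σt_1 − Σt_2) − (Σ(ρt)_1 − Σ(ρt)_2) / ρ_m.
Σt_1 = 38.219 km; Σt_2 = 27.77 km; Σ(ρt)_1 = 104.043011; Σ(ρt)_2 = 79.42401 (in km·g/cm³).
e = (38.219 − 27.77) − (104.043011 − 79.42401) / 3.375 = 3.15 km.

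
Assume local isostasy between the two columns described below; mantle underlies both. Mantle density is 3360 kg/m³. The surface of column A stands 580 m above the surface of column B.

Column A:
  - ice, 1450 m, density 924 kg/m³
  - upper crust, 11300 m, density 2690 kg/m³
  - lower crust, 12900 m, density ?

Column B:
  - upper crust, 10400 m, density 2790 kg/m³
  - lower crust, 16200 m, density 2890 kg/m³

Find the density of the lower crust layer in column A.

Take the compensation level at the base of the deeper column (depth z_c below the surface of column A) and equate Σ ρ_i t_i down to z_c; mantle fills any gap and the z_c terms cancel.
Column A: 1450×924 + 11300×2690 + 12900×ρ + (z_c − 25650)×3360
Column B: 580×0 + 10400×2790 + 16200×2890 + (z_c − 580 − 26600)×3360
The z_c×3360 term appears on both sides and cancels. Collect the known terms of each column as K = Σ(ρt)_known − 3360 × (depth of known layers): K_A = 31736800 − 3360×25650 = −54447200; K_B = 75834000 − 3360×(580 + 26600) = −15490800.
Balance: K_A + 12900×ρ = K_B, so ρ = (K_B − K_A)/12900 = 38956400/12900 = 3020 kg/m³.

3020 kg/m³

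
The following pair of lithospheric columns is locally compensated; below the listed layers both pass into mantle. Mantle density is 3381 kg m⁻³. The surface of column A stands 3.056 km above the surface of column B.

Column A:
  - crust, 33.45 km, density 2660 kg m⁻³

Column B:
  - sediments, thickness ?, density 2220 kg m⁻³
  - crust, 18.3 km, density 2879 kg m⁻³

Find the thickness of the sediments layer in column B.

3.96 km

Take the compensation level at the base of the deeper column (depth z_c below the surface of column A) and equate Σ ρ_i t_i down to z_c; mantle fills any gap and the z_c terms cancel.
Column A: 33.45×2660 + (z_c − 33.45)×3381
Column B: 3.056×0 + x×2220 + 18.3×2879 + (z_c − 3.056 − 18.3 − x)×3381
The z_c×3381 term appears on both sides and cancels. Collect the known terms of each column as K = Σ(ρt)_known − 3381 × (depth of known layers): K_A = 88977 − 3381×33.45 = −24117.45; K_B = 52685.7 − 3381×(3.056 + 18.3) = −19518.936.
Balance: K_A = K_B − x×(3381 − 2220), so x = (K_B − K_A)/(3381 − 2220) = 4598.51/1161 = 3.96 km.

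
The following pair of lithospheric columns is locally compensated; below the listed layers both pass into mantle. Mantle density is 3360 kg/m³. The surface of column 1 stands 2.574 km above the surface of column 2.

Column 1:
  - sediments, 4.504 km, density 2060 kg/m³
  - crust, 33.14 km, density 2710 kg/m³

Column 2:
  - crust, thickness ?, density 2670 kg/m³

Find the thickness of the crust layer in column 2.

27.2 km

Take the compensation level at the base of the deeper column (depth z_c below the surface of column 1) and equate Σ ρ_i t_i down to z_c; mantle fills any gap and the z_c terms cancel.
Column 1: 4.504×2060 + 33.14×2710 + (z_c − 37.644)×3360
Column 2: 2.574×0 + x×2670 + (z_c − 2.574 − 0 − x)×3360
The z_c×3360 term appears on both sides and cancels. Collect the known terms of each column as K = Σ(ρt)_known − 3360 × (depth of known layers): K_1 = 99087.64 − 3360×37.644 = −27396.2; K_2 = 0 − 3360×(2.574 + 0) = −8648.64.
Balance: K_1 = K_2 − x×(3360 − 2670), so x = (K_2 − K_1)/(3360 − 2670) = 18747.6/690 = 27.2 km.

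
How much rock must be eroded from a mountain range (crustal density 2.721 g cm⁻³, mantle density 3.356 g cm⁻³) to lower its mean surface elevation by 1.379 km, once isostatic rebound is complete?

Net drop Δ = e − u = e − e ρ_c/ρ_m = e (ρ_m − ρ_c)/ρ_m.
e = Δ ρ_m/(ρ_m − ρ_c) = 1.379 km × 3.356/0.635 = 7.29 km.

7.29 km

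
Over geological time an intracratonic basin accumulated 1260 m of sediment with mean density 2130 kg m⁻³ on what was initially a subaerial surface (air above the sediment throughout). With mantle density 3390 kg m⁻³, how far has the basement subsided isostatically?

792 m

Subaerial load: s = t ρ_sed / ρ_m = 1260 m × 2130/3390 = 792 m.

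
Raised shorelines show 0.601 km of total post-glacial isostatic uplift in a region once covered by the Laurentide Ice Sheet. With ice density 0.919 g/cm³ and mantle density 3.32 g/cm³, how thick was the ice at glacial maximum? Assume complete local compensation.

u = t ρ_ice/ρ_m → t = u ρ_m/ρ_ice = 0.601 km × 3.32/0.919 = 2.17 km.

2.17 km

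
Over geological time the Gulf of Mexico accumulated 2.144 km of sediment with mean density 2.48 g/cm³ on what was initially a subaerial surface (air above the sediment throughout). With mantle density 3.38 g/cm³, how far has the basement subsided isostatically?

1.57 km

Subaerial load: s = t ρ_sed / ρ_m = 2.144 km × 2.48/3.38 = 1.57 km.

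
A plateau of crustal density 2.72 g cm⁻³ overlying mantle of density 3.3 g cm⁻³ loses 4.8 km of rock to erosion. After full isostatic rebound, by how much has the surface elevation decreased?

0.844 km

Rebound u = e ρ_c/ρ_m = 4.8 km × 2.72/3.3 = 3.956 km.
Net surface drop = e − u = 4.8 km − 3.956 km = e (ρ_m − ρ_c)/ρ_m = 0.844 km.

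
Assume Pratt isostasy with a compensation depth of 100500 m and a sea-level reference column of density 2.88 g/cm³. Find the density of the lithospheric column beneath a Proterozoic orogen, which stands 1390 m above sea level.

Pratt balance: ρ_ref D = ρ (D + h).
ρ = ρ_ref D/(D + h) = 2.88 × 100500 m/(100500 m + 1390 m) = 2.84 g/cm³.

2.84 g/cm³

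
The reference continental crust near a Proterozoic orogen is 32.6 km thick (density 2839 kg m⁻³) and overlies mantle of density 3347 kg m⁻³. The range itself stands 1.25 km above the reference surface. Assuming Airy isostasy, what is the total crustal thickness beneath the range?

40.8 km

Root depth r = h ρ_c / (ρ_m − ρ_c) = 1.25 km × 2839 / 508 = 6.986 km.
Total thickness = T + h + r = 32.6 km + 1.25 km + 6.986 km = 40.8 km.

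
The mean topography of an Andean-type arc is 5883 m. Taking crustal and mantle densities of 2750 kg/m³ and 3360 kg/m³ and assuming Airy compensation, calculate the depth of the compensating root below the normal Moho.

In Airy isostatic equilibrium: the weight of the topography is balanced by the buoyancy of the root, ρ_c h = (ρ_m − ρ_c) r.
r = h · ρ_c / (ρ_m − ρ_c) = 5883 m × 2750 / (3360 − 2750) = 26500 m.

26500 m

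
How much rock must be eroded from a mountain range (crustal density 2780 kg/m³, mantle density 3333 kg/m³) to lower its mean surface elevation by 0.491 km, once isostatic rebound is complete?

Net drop Δ = e − u = e − e ρ_c/ρ_m = e (ρ_m − ρ_c)/ρ_m.
e = Δ ρ_m/(ρ_m − ρ_c) = 0.491 km × 3333/553 = 2.96 km.

2.96 km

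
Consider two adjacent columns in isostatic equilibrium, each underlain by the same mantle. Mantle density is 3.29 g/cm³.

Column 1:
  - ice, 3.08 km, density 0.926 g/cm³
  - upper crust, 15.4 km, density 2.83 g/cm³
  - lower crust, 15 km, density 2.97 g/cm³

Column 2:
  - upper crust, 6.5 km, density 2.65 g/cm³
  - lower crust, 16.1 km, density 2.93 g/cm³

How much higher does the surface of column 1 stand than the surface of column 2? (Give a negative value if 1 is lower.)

For any compensation level in the mantle, the mantle terms cancel and isostasy reduces to e = (Σt_1 − Σt_2) − (Σ(ρt)_1 − Σ(ρt)_2) / ρ_m.
Σt_1 = 33.48 km; Σt_2 = 22.6 km; Σ(ρt)_1 = 90.98408; Σ(ρt)_2 = 64.398 (in km·g/cm³).
e = (33.48 − 22.6) − (90.98408 − 64.398) / 3.29 = 2.8 km.

2.8 km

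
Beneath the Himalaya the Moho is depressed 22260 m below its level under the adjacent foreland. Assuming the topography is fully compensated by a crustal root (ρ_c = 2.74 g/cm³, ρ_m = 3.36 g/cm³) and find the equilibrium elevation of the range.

By Archimedes' principle applied to the lithosphere: ρ_c h = (ρ_m − ρ_c) r.
h = r (ρ_m − ρ_c) / ρ_c = 22260 m × (3.36 − 2.74) / 2.74 = 5040 m.

5040 m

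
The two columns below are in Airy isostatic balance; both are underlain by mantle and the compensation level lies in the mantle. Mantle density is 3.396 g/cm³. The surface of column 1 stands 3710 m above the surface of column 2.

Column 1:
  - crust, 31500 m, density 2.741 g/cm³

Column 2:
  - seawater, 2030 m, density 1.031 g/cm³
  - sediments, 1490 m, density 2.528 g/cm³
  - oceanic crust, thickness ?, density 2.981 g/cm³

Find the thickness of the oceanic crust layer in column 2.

Take the compensation level at the base of the deeper column (depth z_c below the surface of column 1) and equate Σ ρ_i t_i down to z_c; mantle fills any gap and the z_c terms cancel.
Column 1: 31500×2.741 + (z_c − 31500)×3.396
Column 2: 3710×0 + 2030×1.031 + 1490×2.528 + x×2.981 + (z_c − 3710 − 3520 − x)×3.396
The z_c×3.396 term appears on both sides and cancels. Collect the known terms of each column as K = Σ(ρt)_known − 3.396 × (depth of known layers): K_1 = 86341.5 − 3.396×31500 = −20632.5; K_2 = 5859.65 − 3.396×(3710 + 3520) = −18693.43.
Balance: K_1 = K_2 − x×(3.396 − 2.981), so x = (K_2 − K_1)/(3.396 − 2.981) = 1939.07/0.415 = 4670 m.

4670 m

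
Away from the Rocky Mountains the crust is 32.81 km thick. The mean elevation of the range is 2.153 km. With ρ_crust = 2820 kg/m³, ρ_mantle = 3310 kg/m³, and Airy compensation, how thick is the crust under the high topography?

47.4 km

Root depth r = h ρ_c / (ρ_m − ρ_c) = 2.153 km × 2820 / 490 = 12.39 km.
Total thickness = T + h + r = 32.81 km + 2.153 km + 12.39 km = 47.4 km.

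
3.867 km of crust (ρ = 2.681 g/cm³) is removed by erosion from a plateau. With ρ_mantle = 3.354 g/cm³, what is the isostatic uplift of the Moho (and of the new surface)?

Unloading: uplift u = e ρ_c/ρ_m = 3.867 km × 2.681/3.354 = 3.09 km.

3.09 km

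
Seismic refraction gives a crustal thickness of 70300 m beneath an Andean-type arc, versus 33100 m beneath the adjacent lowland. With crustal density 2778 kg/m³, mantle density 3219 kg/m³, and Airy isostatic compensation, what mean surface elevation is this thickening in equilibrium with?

Excess crust Δ = 70300 m − 33100 m = 37200 m, split between elevation h and root r with h + r = Δ.
Airy balance ρ_c h = (ρ_m − ρ_c) r gives r = h ρ_c/(ρ_m − ρ_c), so h (1 + ρ_c/(ρ_m − ρ_c)) = Δ, i.e. h = Δ (ρ_m − ρ_c)/ρ_m.
h = 37200 m × 441/3219 = 5100 m.

5100 m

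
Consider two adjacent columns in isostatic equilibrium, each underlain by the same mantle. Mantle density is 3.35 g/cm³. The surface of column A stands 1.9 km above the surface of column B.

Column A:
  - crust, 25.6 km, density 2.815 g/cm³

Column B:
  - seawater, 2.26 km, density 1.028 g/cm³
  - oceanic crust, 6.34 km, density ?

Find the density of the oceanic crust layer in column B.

Take the compensation level at the base of the deeper column (depth z_c below the surface of column A) and equate Σ ρ_i t_i down to z_c; mantle fills any gap and the z_c terms cancel.
Column A: 25.6×2.815 + (z_c − 25.6)×3.35
Column B: 1.9×0 + 2.26×1.028 + 6.34×ρ + (z_c − 1.9 − 8.6)×3.35
The z_c×3.35 term appears on both sides and cancels. Collect the known terms of each column as K = Σ(ρt)_known − 3.35 × (depth of known layers): K_A = 72.064 − 3.35×25.6 = −13.696; K_B = 2.32328 − 3.35×(1.9 + 8.6) = −32.85172.
Balance: K_A = K_B + 6.34×ρ, so ρ = (K_A − K_B)/6.34 = 19.1557/6.34 = 3.02 g/cm³.

3.02 g/cm³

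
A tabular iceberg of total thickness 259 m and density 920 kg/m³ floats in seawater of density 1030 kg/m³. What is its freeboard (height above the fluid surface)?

27.7 m

Floating equilibrium: submerged depth d = t ρ_obj/ρ_fluid = 259 m × 920/1030 = 231.3 m.
Freeboard = t − d = 259 m − 231.3 m = 27.7 m.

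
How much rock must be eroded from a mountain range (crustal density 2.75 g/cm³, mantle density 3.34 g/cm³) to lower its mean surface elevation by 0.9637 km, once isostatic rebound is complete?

5.46 km

Net drop Δ = e − u = e − e ρ_c/ρ_m = e (ρ_m − ρ_c)/ρ_m.
e = Δ ρ_m/(ρ_m − ρ_c) = 0.9637 km × 3.34/0.59 = 5.46 km.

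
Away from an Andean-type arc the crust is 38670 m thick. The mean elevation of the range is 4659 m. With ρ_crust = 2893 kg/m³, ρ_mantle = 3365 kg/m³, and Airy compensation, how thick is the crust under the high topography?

Root depth r = h ρ_c / (ρ_m − ρ_c) = 4659 m × 2893 / 472 = 28560 m.
Total thickness = T + h + r = 38670 m + 4659 m + 28560 m = 71900 m.

71900 m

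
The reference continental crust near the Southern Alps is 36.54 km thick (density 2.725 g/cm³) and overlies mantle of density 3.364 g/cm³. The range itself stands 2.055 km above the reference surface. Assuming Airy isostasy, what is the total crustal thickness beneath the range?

Root depth r = h ρ_c / (ρ_m − ρ_c) = 2.055 km × 2.725 / 0.639 = 8.763 km.
Total thickness = T + h + r = 36.54 km + 2.055 km + 8.763 km = 47.4 km.

47.4 km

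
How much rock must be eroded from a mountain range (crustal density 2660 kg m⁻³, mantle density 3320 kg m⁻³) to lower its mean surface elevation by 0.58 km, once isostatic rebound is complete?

Net drop Δ = e − u = e − e ρ_c/ρ_m = e (ρ_m − ρ_c)/ρ_m.
e = Δ ρ_m/(ρ_m − ρ_c) = 0.58 km × 3320/660 = 2.92 km.

2.92 km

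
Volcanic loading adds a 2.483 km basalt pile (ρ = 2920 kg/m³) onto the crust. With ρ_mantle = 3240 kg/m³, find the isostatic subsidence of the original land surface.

Subaerial loading: s = t ρ_load / ρ_m.
s = 2.483 km × 2920/3240 = 2.24 km.

2.24 km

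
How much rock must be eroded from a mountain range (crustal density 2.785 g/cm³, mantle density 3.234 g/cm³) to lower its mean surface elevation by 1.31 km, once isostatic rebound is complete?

9.44 km

Net drop Δ = e − u = e − e ρ_c/ρ_m = e (ρ_m − ρ_c)/ρ_m.
e = Δ ρ_m/(ρ_m − ρ_c) = 1.31 km × 3.234/0.449 = 9.44 km.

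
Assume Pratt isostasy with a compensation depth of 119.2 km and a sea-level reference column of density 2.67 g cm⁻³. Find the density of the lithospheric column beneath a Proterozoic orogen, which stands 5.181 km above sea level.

Pratt balance: ρ_ref D = ρ (D + h).
ρ = ρ_ref D/(D + h) = 2.67 × 119.2 km/(119.2 km + 5.181 km) = 2.56 g cm⁻³.

2.56 g cm⁻³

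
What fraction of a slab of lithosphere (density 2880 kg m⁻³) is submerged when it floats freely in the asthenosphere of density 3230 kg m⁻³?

0.892

Submerged fraction = ρ_obj/ρ_fluid = 2880/3230 = 0.892.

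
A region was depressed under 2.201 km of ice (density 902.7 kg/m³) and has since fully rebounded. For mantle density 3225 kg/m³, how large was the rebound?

Removing the load lets mantle flow back in; uplift u satisfies ρ_ice t = ρ_m u.
u = t ρ_ice/ρ_m = 2.201 km × 902.7/3225 = 0.616 km.

0.616 km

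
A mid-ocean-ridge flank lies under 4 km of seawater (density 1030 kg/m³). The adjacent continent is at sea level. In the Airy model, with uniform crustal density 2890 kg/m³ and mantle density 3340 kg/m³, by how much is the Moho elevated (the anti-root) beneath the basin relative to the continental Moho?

By Archimedes' principle applied to the lithosphere: replacing crust with seawater at the top is compensated by replacing crust with mantle at the base: d (ρ_c − ρ_w) = a (ρ_m − ρ_c).
a = d (ρ_c − ρ_w)/(ρ_m − ρ_c) = 4 km × 1860/450 = 16.5 km.

16.5 km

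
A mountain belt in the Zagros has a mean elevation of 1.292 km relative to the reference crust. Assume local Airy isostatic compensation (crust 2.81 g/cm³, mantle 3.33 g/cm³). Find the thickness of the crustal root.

6.98 km

By Archimedes' principle applied to the lithosphere: the weight of the topography is balanced by the buoyancy of the root, ρ_c h = (ρ_m − ρ_c) r.
r = h · ρ_c / (ρ_m − ρ_c) = 1.292 km × 2.81 / (3.33 − 2.81) = 6.98 km.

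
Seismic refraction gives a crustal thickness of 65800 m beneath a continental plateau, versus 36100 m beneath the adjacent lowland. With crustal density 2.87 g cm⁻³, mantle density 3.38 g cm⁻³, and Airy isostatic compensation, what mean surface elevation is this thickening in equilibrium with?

Excess crust Δ = 65800 m − 36100 m = 29700 m, split between elevation h and root r with h + r = Δ.
Airy balance ρ_c h = (ρ_m − ρ_c) r gives r = h ρ_c/(ρ_m − ρ_c), so h (1 + ρ_c/(ρ_m − ρ_c)) = Δ, i.e. h = Δ (ρ_m − ρ_c)/ρ_m.
h = 29700 m × 0.51/3.38 = 4480 m.

4480 m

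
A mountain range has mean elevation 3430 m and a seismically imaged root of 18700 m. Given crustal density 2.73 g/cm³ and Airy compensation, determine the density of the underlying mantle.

3.23 g/cm³

Airy balance: ρ_c h = (ρ_m − ρ_c) r → ρ_m = ρ_c (1 + h/r).
ρ_m = 2.73 × (1 + 3430 m/18700 m) = 3.23 g/cm³.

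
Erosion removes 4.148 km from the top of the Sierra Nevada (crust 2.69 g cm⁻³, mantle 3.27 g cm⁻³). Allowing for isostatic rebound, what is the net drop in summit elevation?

Rebound u = e ρ_c/ρ_m = 4.148 km × 2.69/3.27 = 3.412 km.
Net surface drop = e − u = 4.148 km − 3.412 km = e (ρ_m − ρ_c)/ρ_m = 0.736 km.

0.736 km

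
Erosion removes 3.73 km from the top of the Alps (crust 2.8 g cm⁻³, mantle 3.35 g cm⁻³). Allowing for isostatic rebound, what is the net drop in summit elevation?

Rebound u = e ρ_c/ρ_m = 3.73 km × 2.8/3.35 = 3.118 km.
Net surface drop = e − u = 3.73 km − 3.118 km = e (ρ_m − ρ_c)/ρ_m = 0.612 km.

0.612 km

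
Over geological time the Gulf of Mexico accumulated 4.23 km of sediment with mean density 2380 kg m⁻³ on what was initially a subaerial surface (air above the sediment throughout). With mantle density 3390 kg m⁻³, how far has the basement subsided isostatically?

Subaerial load: s = t ρ_sed / ρ_m = 4.23 km × 2380/3390 = 2.97 km.

2.97 km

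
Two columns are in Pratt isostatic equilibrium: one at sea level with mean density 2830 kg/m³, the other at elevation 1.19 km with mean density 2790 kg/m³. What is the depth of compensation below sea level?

83 km

ρ_ref D = ρ (D + h) → D (ρ_ref − ρ) = ρ h.
D = ρ h/(ρ_ref − ρ) = 2790 × 1.19 km/(2830 − 2790) = 83 km.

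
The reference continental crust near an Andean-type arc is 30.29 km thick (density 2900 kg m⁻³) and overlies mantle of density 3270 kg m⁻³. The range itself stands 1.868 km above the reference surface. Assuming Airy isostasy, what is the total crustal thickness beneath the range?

46.8 km

Root depth r = h ρ_c / (ρ_m − ρ_c) = 1.868 km × 2900 / 370 = 14.64 km.
Total thickness = T + h + r = 30.29 km + 1.868 km + 14.64 km = 46.8 km.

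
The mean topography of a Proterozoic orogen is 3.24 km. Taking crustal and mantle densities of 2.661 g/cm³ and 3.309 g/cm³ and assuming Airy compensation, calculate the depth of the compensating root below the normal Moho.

By Archimedes' principle applied to the lithosphere: the weight of the topography is balanced by the buoyancy of the root, ρ_c h = (ρ_m − ρ_c) r.
r = h · ρ_c / (ρ_m − ρ_c) = 3.24 km × 2.661 / (3.309 − 2.661) = 13.3 km.

13.3 km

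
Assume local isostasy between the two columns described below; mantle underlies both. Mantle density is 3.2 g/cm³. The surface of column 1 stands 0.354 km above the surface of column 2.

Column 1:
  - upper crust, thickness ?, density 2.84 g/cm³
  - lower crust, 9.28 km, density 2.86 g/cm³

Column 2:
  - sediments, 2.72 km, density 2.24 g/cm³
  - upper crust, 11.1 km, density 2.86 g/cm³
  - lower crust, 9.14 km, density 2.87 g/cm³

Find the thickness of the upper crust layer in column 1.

Take the compensation level at the base of the deeper column (depth z_c below the surface of column 1) and equate Σ ρ_i t_i down to z_c; mantle fills any gap and the z_c terms cancel.
Column 1: x×2.84 + 9.28×2.86 + (z_c − 9.28 − x)×3.2
Column 2: 0.354×0 + 2.72×2.24 + 11.1×2.86 + 9.14×2.87 + (z_c − 0.354 − 22.96)×3.2
The z_c×3.2 term appears on both sides and cancels. Collect the known terms of each column as K = Σ(ρt)_known − 3.2 × (depth of known layers): K_1 = 26.5408 − 3.2×9.28 = −3.1552; K_2 = 64.0706 − 3.2×(0.354 + 22.96) = −10.5342.
Balance: K_1 − x×(3.2 − 2.84) = K_2, so x = (K_1 − K_2)/(3.2 − 2.84) = 7.379/0.36 = 20.5 km.

20.5 km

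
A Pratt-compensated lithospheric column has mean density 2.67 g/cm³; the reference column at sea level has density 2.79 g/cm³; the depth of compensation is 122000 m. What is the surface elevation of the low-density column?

ρ_ref D = ρ (D + h) → h = D (ρ_ref − ρ)/ρ.
h = 122000 m × (2.79 − 2.67)/2.67 = 5480 m.

5480 m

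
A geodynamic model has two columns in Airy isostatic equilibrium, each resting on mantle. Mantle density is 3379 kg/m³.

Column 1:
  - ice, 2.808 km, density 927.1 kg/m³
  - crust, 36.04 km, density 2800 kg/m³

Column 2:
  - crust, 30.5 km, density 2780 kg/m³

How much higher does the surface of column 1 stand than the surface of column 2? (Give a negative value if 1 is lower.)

For any compensation level in the mantle, the mantle terms cancel and isostasy reduces to e = (Σt_1 − Σt_2) − (Σ(ρt)_1 − Σ(ρt)_2) / ρ_m.
Σt_1 = 38.848 km; Σt_2 = 30.5 km; Σ(ρt)_1 = 103515.297; Σ(ρt)_2 = 84790 (in km·kg/m³).
e = (38.848 − 30.5) − (103515.297 − 84790) / 3379 = 2.81 km.

2.81 km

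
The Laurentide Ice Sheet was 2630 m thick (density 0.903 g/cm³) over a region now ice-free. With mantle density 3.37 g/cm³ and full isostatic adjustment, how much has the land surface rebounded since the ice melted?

Removing the load lets mantle flow back in; uplift u satisfies ρ_ice t = ρ_m u.
u = t ρ_ice/ρ_m = 2630 m × 0.903/3.37 = 705 m.

705 m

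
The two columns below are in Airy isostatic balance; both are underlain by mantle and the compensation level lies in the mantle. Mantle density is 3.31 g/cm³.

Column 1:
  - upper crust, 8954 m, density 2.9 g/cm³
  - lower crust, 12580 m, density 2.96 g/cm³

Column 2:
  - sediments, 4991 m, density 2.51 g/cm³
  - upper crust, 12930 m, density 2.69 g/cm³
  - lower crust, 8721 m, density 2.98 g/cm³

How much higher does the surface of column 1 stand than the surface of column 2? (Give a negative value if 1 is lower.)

−2060 m

For any compensation level in the mantle, the mantle terms cancel and isostasy reduces to e = (Σt_1 − Σt_2) − (Σ(ρt)_1 − Σ(ρt)_2) / ρ_m.
Σt_1 = 21534 m; Σt_2 = 26642 m; Σ(ρt)_1 = 63203.4; Σ(ρt)_2 = 73297.69 (in m·g/cm³).
e = (21534 − 26642) − (63203.4 − 73297.69) / 3.31 = −2060 m.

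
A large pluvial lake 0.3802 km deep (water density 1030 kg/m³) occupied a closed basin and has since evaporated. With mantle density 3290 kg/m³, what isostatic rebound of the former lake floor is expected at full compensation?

u = d ρ_w/ρ_m = 0.3802 km × 1030/3290 = 0.119 km.

0.119 km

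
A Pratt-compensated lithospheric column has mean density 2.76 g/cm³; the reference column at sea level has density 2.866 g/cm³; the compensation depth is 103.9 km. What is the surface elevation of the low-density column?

ρ_ref D = ρ (D + h) → h = D (ρ_ref − ρ)/ρ.
h = 103.9 km × (2.866 − 2.76)/2.76 = 3.99 km.

3.99 km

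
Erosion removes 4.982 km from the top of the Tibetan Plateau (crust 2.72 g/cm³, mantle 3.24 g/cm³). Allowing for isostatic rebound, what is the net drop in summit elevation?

0.8 km

Rebound u = e ρ_c/ρ_m = 4.982 km × 2.72/3.24 = 4.182 km.
Net surface drop = e − u = 4.982 km − 4.182 km = e (ρ_m − ρ_c)/ρ_m = 0.8 km.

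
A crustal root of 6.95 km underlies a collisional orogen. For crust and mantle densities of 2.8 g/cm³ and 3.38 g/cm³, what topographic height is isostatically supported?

1.44 km

Isostatic balance requires: ρ_c h = (ρ_m − ρ_c) r.
h = r (ρ_m − ρ_c) / ρ_c = 6.95 km × (3.38 − 2.8) / 2.8 = 1.44 km.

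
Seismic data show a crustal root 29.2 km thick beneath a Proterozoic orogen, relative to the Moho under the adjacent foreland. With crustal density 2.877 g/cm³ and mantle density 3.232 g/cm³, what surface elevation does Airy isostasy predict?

Isostatic balance requires: ρ_c h = (ρ_m − ρ_c) r.
h = r (ρ_m − ρ_c) / ρ_c = 29.2 km × (3.232 − 2.877) / 2.877 = 3.6 km.

3.6 km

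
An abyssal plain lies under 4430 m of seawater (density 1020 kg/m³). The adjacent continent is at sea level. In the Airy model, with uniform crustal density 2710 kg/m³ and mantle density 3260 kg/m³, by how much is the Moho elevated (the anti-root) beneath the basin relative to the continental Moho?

By Archimedes' principle applied to the lithosphere: replacing crust with seawater at the top is compensated by replacing crust with mantle at the base: d (ρ_c − ρ_w) = a (ρ_m − ρ_c).
a = d (ρ_c − ρ_w)/(ρ_m − ρ_c) = 4430 m × 1690/550 = 13600 m.

13600 m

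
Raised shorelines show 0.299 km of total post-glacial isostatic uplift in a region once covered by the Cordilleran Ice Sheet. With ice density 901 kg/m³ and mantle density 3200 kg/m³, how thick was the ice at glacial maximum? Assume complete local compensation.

1.06 km

u = t ρ_ice/ρ_m → t = u ρ_m/ρ_ice = 0.299 km × 3200/901 = 1.06 km.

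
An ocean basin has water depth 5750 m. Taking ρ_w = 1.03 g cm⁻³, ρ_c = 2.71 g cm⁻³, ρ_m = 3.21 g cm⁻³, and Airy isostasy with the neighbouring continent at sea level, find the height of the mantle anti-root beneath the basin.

19300 m

Isostatic balance requires: replacing crust with seawater at the top is compensated by replacing crust with mantle at the base: d (ρ_c − ρ_w) = a (ρ_m − ρ_c).
a = d (ρ_c − ρ_w)/(ρ_m − ρ_c) = 5750 m × 1.68/0.5 = 19300 m.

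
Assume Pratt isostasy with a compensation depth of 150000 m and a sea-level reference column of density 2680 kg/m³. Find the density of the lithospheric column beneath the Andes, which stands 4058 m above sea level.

Pratt balance: ρ_ref D = ρ (D + h).
ρ = ρ_ref D/(D + h) = 2680 × 150000 m/(150000 m + 4058 m) = 2610 kg/m³.

2610 kg/m³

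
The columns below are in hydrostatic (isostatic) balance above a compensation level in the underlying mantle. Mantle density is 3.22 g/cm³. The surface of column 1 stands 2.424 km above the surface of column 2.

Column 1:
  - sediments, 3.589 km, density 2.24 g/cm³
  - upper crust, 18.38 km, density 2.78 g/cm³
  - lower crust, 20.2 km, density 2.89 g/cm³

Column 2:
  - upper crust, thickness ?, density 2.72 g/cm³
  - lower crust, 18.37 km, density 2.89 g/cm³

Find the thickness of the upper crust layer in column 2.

8.81 km

Take the compensation level at the base of the deeper column (depth z_c below the surface of column 1) and equate Σ ρ_i t_i down to z_c; mantle fills any gap and the z_c terms cancel.
Column 1: 3.589×2.24 + 18.38×2.78 + 20.2×2.89 + (z_c − 42.169)×3.22
Column 2: 2.424×0 + x×2.72 + 18.37×2.89 + (z_c − 2.424 − 18.37 − x)×3.22
The z_c×3.22 term appears on both sides and cancels. Collect the known terms of each column as K = Σ(ρt)_known − 3.22 × (depth of known layers): K_1 = 117.51376 − 3.22×42.169 = −18.27042; K_2 = 53.0893 − 3.22×(2.424 + 18.37) = −13.86738.
Balance: K_1 = K_2 − x×(3.22 − 2.72), so x = (K_2 − K_1)/(3.22 − 2.72) = 4.40304/0.5 = 8.81 km.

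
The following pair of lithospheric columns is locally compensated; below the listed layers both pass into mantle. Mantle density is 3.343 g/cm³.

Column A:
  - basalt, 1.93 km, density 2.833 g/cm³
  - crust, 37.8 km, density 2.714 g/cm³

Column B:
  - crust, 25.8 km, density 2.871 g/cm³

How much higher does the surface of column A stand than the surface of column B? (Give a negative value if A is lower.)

3.76 km

For any compensation level in the mantle, the mantle terms cancel and isostasy reduces to e = (Σt_A − Σt_B) − (Σ(ρt)_A − Σ(ρt)_B) / ρ_m.
Σt_A = 39.73 km; Σt_B = 25.8 km; Σ(ρt)_A = 108.05689; Σ(ρt)_B = 74.0718 (in km·g/cm³).
e = (39.73 − 25.8) − (108.05689 − 74.0718) / 3.343 = 3.76 km.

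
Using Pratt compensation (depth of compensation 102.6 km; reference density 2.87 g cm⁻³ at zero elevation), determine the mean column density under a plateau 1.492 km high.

Pratt balance: ρ_ref D = ρ (D + h).
ρ = ρ_ref D/(D + h) = 2.87 × 102.6 km/(102.6 km + 1.492 km) = 2.83 g cm⁻³.

2.83 g cm⁻³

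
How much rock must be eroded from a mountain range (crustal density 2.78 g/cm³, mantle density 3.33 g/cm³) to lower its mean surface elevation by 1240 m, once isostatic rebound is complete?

7510 m

Net drop Δ = e − u = e − e ρ_c/ρ_m = e (ρ_m − ρ_c)/ρ_m.
e = Δ ρ_m/(ρ_m − ρ_c) = 1240 m × 3.33/0.55 = 7510 m.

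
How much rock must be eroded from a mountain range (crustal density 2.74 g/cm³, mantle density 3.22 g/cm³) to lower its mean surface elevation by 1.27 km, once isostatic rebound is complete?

8.52 km

Net drop Δ = e − u = e − e ρ_c/ρ_m = e (ρ_m − ρ_c)/ρ_m.
e = Δ ρ_m/(ρ_m − ρ_c) = 1.27 km × 3.22/0.48 = 8.52 km.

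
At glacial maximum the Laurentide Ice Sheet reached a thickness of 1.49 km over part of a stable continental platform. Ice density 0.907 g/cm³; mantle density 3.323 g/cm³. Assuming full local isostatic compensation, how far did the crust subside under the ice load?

Isostatic balance requires: the ice load ρ_ice t is balanced by mantle displaced below, ρ_m s.
s = t ρ_ice / ρ_m = 1.49 km × 0.907/3.323 = 0.407 km.

0.407 km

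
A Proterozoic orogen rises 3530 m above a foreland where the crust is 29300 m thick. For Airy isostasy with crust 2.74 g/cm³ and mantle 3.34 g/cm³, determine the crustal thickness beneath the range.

Root depth r = h ρ_c / (ρ_m − ρ_c) = 3530 m × 2.74 / 0.6 = 16120 m.
Total thickness = T + h + r = 29300 m + 3530 m + 16120 m = 49000 m.

49000 m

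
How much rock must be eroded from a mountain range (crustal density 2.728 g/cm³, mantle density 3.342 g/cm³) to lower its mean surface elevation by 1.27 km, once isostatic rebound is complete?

6.91 km

Net drop Δ = e − u = e − e ρ_c/ρ_m = e (ρ_m − ρ_c)/ρ_m.
e = Δ ρ_m/(ρ_m − ρ_c) = 1.27 km × 3.342/0.614 = 6.91 km.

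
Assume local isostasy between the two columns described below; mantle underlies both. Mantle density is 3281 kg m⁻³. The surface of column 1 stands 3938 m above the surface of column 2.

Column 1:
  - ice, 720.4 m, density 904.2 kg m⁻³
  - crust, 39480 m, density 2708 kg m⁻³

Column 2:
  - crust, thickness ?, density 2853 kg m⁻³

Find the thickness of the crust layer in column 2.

Take the compensation level at the base of the deeper column (depth z_c below the surface of column 1) and equate Σ ρ_i t_i down to z_c; mantle fills any gap and the z_c terms cancel.
Column 1: 720.4×904.2 + 39480×2708 + (z_c − 40200.4)×3281
Column 2: 3938×0 + x×2853 + (z_c − 3938 − 0 − x)×3281
The z_c×3281 term appears on both sides and cancels. Collect the known terms of each column as K = Σ(ρt)_known − 3281 × (depth of known layers): K_1 = 107563226 − 3281×40200.4 = −24334286.7; K_2 = 0 − 3281×(3938 + 0) = −12920578.
Balance: K_1 = K_2 − x×(3281 − 2853), so x = (K_2 − K_1)/(3281 − 2853) = 11413700/428 = 26700 m.

26700 m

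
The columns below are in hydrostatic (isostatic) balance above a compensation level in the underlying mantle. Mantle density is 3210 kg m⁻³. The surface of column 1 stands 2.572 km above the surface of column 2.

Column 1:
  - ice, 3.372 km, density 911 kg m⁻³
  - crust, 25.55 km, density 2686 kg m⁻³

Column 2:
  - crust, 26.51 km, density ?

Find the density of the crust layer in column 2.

Take the compensation level at the base of the deeper column (depth z_c below the surface of column 1) and equate Σ ρ_i t_i down to z_c; mantle fills any gap and the z_c terms cancel.
Column 1: 3.372×911 + 25.55×2686 + (z_c − 28.922)×3210
Column 2: 2.572×0 + 26.51×ρ + (z_c − 2.572 − 26.51)×3210
The z_c×3210 term appears on both sides and cancels. Collect the known terms of each column as K = Σ(ρt)_known − 3210 × (depth of known layers): K_1 = 71699.192 − 3210×28.922 = −21140.428; K_2 = 0 − 3210×(2.572 + 26.51) = −93353.22.
Balance: K_1 = K_2 + 26.51×ρ, so ρ = (K_1 − K_2)/26.51 = 72212.8/26.51 = 2720 kg m⁻³.

2720 kg m⁻³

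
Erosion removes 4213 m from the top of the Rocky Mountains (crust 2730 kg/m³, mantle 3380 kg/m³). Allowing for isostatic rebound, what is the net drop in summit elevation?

Rebound u = e ρ_c/ρ_m = 4213 m × 2730/3380 = 3403 m.
Net surface drop = e − u = 4213 m − 3403 m = e (ρ_m − ρ_c)/ρ_m = 810 m.

810 m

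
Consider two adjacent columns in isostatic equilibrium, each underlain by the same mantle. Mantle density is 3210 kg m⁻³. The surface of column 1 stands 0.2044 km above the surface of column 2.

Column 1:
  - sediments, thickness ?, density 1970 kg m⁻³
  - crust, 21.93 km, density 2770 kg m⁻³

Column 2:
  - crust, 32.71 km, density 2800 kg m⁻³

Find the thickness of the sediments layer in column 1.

3.56 km

Take the compensation level at the base of the deeper column (depth z_c below the surface of column 1) and equate Σ ρ_i t_i down to z_c; mantle fills any gap and the z_c terms cancel.
Column 1: x×1970 + 21.93×2770 + (z_c − 21.93 − x)×3210
Column 2: 0.2044×0 + 32.71×2800 + (z_c − 0.2044 − 32.71)×3210
The z_c×3210 term appears on both sides and cancels. Collect the known terms of each column as K = Σ(ρt)_known − 3210 × (depth of known layers): K_1 = 60746.1 − 3210×21.93 = −9649.2; K_2 = 91588 − 3210×(0.2044 + 32.71) = −14067.224.
Balance: K_1 − x×(3210 − 1970) = K_2, so x = (K_1 − K_2)/(3210 − 1970) = 4418.02/1240 = 3.56 km.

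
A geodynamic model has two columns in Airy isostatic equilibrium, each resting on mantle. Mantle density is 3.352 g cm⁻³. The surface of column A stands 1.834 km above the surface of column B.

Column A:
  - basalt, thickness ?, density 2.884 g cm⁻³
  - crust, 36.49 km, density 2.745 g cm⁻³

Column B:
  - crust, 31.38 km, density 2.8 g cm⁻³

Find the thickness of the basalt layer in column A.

2.82 km

Take the compensation level at the base of the deeper column (depth z_c below the surface of column A) and equate Σ ρ_i t_i down to z_c; mantle fills any gap and the z_c terms cancel.
Column A: x×2.884 + 36.49×2.745 + (z_c − 36.49 − x)×3.352
Column B: 1.834×0 + 31.38×2.8 + (z_c − 1.834 − 31.38)×3.352
The z_c×3.352 term appears on both sides and cancels. Collect the known terms of each column as K = Σ(ρt)_known − 3.352 × (depth of known layers): K_A = 100.16505 − 3.352×36.49 = −22.14943; K_B = 87.864 − 3.352×(1.834 + 31.38) = −23.469328.
Balance: K_A − x×(3.352 − 2.884) = K_B, so x = (K_A − K_B)/(3.352 − 2.884) = 1.3199/0.468 = 2.82 km.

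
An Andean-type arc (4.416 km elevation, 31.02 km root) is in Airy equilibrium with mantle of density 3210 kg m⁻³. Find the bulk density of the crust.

ρ_c h = (ρ_m − ρ_c) r → ρ_c (h + r) = ρ_m r → ρ_c = ρ_m r / (h + r).
ρ_c = 3210 × 31.02 km / (4.416 km + 31.02 km) = 2810 kg m⁻³.

2810 kg m⁻³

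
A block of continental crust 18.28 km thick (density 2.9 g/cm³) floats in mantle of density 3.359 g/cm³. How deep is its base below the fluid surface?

15.8 km

Draft d = t ρ_obj/ρ_fluid = 18.28 km × 2.9/3.359 = 15.8 km.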